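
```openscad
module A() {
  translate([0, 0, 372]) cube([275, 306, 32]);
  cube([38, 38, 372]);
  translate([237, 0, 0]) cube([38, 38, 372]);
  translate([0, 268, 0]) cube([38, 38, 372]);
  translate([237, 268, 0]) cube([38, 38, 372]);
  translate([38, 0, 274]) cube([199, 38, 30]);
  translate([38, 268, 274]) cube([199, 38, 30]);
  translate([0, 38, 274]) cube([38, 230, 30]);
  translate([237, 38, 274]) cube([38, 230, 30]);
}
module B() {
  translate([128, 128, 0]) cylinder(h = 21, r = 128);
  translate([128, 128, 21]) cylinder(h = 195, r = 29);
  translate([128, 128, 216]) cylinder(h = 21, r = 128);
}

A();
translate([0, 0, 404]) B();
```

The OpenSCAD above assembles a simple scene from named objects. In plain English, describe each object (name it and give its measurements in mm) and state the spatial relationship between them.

A is a four-legged stool. The seat is a 275×306×32 mm slab whose top surface is at z = 404 mm; four square legs, each 38×38 mm in cross-section, run from the floor (z = 0) to the underside of the seat, each flush with a corner of the seat. Four stretchers, 38 mm wide and 30 mm tall, connect adjacent legs with their undersides at z = 274 mm, each running between the inner faces of the legs it joins and aligned with the legs' outer faces on the other axis.

B is a spool: two coaxial disc flanges of radius 128 mm and thickness 21 mm, joined by a core cylinder of radius 29 mm and height 195 mm. The lower flange rests on z = 0 and the three cylinders share a vertical axis.

The spool is on top of the stool.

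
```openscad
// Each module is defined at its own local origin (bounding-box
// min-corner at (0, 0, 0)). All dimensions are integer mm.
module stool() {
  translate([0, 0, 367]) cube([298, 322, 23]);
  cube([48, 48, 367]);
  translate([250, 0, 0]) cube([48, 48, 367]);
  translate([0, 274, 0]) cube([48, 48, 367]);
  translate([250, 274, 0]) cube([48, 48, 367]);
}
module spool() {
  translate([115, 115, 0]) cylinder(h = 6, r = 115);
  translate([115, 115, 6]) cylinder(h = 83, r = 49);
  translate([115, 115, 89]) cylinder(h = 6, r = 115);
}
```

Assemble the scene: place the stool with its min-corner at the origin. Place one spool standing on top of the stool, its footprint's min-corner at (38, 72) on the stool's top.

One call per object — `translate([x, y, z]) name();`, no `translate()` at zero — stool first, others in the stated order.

stool();
translate([38, 72, 390]) spool();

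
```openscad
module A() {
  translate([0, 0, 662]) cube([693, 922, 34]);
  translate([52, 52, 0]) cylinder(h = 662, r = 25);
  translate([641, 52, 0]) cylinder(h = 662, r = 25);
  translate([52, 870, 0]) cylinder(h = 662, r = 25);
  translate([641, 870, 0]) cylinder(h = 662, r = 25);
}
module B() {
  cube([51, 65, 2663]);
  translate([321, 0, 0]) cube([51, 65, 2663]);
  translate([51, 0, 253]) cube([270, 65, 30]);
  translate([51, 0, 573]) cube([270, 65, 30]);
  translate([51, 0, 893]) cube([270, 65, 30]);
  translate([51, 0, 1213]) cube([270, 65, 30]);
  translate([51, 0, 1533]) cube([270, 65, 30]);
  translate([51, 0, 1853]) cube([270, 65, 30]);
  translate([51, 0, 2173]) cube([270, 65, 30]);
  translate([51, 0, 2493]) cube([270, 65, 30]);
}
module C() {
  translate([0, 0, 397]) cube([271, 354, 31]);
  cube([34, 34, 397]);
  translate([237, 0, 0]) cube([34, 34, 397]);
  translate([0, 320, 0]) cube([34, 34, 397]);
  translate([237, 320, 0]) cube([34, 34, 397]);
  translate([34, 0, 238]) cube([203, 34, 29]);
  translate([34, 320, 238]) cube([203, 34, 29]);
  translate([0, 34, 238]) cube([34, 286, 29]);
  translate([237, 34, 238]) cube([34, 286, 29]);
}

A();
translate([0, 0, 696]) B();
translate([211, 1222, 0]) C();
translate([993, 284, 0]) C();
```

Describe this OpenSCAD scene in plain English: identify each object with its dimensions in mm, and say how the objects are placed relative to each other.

A is a table: top 693 mm (x) × 922 mm (y), 34 mm thick, upper face at z = 696 mm, on four round legs of 50 mm diameter, each leg's bounding box inset 27 mm from the nearest pair of top edges, running from z = 0 to the bottom of the top.

B is a wooden ladder with two side rails of 51×65 mm section and 2663 mm height, set 372 mm apart overall. Between them run 8 rectangular rungs (65 mm deep, 30 mm thick), front faces flush with the rails' −y face. The bottom of the first rung is 253 mm above the floor and each subsequent rung is 320 mm higher than the one below.

C is a four-legged stool. The seat is 271×354 mm, 31 mm thick, top at z = 428 mm. It stands on four square legs, each 34×34 mm in cross-section, from z = 0 to the seat underside, each flush with a corner of the seat. Four stretchers, 34 mm wide and 29 mm tall, connect adjacent legs with their undersides at z = 238 mm, each running between the inner faces of the legs it joins and aligned with the legs' outer faces on the other axis.

The ladder is on top of the table. Two stools sit around the table at the +y, +x sides.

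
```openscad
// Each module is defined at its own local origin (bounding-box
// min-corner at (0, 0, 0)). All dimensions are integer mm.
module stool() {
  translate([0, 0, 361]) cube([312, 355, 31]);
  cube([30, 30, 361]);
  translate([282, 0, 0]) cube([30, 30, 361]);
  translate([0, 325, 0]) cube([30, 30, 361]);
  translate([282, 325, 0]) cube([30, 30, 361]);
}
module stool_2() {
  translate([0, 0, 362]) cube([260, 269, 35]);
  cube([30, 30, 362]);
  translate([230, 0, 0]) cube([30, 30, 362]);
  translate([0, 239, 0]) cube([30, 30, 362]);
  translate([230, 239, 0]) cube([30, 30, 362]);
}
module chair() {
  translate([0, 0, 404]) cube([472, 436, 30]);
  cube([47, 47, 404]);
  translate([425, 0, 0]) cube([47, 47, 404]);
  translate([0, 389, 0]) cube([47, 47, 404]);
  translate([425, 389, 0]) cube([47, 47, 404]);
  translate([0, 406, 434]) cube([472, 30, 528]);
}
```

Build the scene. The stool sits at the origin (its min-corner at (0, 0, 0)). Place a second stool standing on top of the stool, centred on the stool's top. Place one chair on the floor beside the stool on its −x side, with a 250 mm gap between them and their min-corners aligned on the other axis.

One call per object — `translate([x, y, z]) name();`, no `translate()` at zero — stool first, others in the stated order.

stool();
translate([26, 43, 392]) stool_2();
translate([-722, 0, 0]) chair();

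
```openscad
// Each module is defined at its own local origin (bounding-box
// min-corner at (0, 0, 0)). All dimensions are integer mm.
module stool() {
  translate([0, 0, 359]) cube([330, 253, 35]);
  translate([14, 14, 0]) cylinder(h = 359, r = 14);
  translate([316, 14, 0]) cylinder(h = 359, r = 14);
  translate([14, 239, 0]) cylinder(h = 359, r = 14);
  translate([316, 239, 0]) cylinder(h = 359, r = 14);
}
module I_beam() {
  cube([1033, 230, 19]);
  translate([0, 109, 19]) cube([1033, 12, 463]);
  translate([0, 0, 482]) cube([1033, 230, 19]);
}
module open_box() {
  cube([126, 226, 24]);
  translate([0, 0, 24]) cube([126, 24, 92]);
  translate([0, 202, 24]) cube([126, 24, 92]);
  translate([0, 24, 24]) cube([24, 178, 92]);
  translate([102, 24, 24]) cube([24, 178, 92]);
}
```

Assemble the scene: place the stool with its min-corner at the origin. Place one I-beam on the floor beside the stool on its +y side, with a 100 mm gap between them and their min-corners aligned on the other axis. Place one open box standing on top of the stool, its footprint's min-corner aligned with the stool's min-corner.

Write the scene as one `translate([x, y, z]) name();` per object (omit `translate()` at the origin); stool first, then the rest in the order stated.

stool();
translate([0, 353, 0]) I_beam();
translate([0, 0, 394]) open_box();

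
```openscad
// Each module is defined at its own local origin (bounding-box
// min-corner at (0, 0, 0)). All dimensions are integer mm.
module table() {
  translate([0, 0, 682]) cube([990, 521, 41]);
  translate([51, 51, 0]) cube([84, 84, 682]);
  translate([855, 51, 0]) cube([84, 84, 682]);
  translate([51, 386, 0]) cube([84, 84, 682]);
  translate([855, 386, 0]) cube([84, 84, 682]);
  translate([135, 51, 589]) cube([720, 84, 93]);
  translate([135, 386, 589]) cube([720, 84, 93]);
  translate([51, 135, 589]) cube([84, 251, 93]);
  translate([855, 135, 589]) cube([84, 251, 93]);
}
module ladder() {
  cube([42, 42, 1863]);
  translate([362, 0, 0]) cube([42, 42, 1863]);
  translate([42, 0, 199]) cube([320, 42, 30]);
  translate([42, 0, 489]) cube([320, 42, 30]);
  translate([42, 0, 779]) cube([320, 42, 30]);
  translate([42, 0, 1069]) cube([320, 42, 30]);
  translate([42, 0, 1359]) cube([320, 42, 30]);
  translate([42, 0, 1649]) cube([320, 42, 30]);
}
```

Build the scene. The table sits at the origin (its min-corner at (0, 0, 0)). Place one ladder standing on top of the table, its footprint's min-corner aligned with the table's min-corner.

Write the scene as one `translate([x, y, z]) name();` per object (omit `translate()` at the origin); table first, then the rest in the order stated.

table();
translate([0, 0, 723]) ladder();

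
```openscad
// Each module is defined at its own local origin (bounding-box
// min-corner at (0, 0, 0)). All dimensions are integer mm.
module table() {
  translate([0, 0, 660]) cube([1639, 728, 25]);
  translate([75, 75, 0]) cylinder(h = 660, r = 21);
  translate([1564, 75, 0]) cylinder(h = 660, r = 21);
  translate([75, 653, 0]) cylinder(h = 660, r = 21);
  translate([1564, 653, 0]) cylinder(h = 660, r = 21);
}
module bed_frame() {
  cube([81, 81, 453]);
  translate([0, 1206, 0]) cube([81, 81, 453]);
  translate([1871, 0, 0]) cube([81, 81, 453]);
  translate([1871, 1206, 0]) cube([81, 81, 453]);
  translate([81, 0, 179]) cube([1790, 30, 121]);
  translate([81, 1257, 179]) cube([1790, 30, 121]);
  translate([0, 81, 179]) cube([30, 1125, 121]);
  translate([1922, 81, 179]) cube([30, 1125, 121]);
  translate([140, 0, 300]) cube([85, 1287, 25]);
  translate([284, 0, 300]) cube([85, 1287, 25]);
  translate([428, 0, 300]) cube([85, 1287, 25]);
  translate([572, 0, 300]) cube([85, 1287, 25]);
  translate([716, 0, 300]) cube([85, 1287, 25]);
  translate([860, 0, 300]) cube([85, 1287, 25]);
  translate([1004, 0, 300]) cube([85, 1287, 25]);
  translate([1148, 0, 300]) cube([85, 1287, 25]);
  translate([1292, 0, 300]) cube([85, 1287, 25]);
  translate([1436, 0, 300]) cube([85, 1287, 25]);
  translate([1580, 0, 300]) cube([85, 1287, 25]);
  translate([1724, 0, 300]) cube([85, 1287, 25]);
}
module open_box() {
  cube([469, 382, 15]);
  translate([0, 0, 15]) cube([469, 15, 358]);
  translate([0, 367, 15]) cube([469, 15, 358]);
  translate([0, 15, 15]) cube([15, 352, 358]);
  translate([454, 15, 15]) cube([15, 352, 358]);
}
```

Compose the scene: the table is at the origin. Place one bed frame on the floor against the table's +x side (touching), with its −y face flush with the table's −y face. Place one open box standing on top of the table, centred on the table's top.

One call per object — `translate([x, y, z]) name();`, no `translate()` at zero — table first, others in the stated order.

table();
translate([1639, 0, 0]) bed_frame();
translate([585, 173, 685]) open_box();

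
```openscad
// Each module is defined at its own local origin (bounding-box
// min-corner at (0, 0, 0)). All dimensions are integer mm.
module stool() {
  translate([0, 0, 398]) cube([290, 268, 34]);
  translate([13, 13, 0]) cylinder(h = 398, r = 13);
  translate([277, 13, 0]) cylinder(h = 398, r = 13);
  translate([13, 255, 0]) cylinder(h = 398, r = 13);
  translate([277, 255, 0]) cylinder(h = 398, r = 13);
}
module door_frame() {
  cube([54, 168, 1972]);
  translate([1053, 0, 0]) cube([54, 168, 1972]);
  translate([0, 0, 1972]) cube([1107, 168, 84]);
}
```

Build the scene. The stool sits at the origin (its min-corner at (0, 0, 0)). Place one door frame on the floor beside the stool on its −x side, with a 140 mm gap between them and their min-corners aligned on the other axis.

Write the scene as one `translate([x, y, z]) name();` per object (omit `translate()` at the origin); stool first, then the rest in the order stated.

stool();
translate([-1247, 0, 0]) door_frame();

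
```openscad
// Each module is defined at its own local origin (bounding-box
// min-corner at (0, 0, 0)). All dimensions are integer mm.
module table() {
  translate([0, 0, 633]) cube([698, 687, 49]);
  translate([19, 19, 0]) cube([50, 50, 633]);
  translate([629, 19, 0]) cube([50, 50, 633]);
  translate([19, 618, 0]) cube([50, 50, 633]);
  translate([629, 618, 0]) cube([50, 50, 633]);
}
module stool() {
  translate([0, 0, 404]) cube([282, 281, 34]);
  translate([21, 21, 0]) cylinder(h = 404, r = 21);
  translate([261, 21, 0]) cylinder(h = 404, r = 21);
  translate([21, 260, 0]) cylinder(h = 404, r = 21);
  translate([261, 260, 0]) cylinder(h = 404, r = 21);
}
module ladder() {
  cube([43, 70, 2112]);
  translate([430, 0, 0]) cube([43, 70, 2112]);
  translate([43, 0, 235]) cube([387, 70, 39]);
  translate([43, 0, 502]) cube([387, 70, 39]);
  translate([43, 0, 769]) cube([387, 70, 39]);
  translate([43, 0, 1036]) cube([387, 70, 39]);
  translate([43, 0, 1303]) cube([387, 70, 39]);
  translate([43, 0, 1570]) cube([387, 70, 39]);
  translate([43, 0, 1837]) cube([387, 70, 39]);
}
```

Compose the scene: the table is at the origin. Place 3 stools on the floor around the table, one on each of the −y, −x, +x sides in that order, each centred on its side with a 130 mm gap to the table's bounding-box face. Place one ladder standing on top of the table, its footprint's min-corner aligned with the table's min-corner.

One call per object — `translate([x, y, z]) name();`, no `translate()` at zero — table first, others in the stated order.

table();
translate([208, -411, 0]) stool();
translate([-412, 203, 0]) stool();
translate([828, 203, 0]) stool();
translate([0, 0, 682]) ladder();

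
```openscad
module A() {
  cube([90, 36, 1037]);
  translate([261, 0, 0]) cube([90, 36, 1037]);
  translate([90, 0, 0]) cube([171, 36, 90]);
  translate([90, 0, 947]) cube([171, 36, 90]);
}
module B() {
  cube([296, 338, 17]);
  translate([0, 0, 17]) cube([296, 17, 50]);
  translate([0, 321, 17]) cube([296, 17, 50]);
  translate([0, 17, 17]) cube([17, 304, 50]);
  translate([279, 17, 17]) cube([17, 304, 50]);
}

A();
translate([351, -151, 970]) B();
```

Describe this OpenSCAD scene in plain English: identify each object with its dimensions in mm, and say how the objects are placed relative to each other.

A is a rectangular picture frame lying in the x–z plane (depth along y). The opening is 171 mm wide (x) by 857 mm tall (z), surrounded by a border 90 mm wide on all four sides. The frame is 36 mm deep and is made of two full-height vertical stiles with two horizontal rails fitted between them.

B is an open storage box with external size 296×338×67 mm and wall thickness 17 mm (the base is also 17 mm thick). The base covers the whole footprint; the four walls stand on the base, with the y-facing walls full-width and the x-facing walls fitting between their inner faces.

The open box is beside the picture frame with their tops flush at z = 1037.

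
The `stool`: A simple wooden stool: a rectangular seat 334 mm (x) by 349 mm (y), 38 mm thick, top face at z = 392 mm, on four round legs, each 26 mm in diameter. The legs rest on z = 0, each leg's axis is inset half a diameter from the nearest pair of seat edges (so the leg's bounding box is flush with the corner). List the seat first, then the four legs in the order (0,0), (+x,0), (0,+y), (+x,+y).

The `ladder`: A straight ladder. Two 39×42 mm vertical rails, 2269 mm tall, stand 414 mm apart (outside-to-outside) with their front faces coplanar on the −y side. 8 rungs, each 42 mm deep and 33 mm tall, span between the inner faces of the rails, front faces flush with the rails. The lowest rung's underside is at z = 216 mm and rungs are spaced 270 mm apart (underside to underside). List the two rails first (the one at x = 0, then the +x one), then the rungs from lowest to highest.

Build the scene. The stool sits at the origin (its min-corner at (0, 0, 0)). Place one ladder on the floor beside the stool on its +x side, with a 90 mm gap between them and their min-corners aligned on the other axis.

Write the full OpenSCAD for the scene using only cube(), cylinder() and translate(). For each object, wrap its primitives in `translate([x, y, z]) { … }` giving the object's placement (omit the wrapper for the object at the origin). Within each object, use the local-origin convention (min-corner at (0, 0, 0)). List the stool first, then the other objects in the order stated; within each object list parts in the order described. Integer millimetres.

translate([0, 0, 354]) cube([334, 349, 38]);
translate([13, 13, 0]) cylinder(h = 354, r = 13);
translate([321, 13, 0]) cylinder(h = 354, r = 13);
translate([13, 336, 0]) cylinder(h = 354, r = 13);
translate([321, 336, 0]) cylinder(h = 354, r = 13);
translate([424, 0, 0]) {
  cube([39, 42, 2269]);
  translate([375, 0, 0]) cube([39, 42, 2269]);
  translate([39, 0, 216]) cube([336, 42, 33]);
  translate([39, 0, 486]) cube([336, 42, 33]);
  translate([39, 0, 756]) cube([336, 42, 33]);
  translate([39, 0, 1026]) cube([336, 42, 33]);
  translate([39, 0, 1296]) cube([336, 42, 33]);
  translate([39, 0, 1566]) cube([336, 42, 33]);
  translate([39, 0, 1836]) cube([336, 42, 33]);
  translate([39, 0, 2106]) cube([336, 42, 33]);
}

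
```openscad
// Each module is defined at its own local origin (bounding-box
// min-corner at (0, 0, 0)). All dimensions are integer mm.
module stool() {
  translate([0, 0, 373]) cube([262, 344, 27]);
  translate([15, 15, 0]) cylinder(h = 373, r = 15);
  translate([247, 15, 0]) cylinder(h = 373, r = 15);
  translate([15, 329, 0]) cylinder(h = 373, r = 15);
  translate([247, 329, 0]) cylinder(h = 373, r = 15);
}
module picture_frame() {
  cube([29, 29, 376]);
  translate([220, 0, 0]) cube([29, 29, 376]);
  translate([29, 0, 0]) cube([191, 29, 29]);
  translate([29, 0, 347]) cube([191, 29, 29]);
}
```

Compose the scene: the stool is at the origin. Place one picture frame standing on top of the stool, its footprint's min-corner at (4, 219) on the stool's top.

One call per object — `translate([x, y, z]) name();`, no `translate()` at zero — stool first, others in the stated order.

stool();
translate([4, 219, 400]) picture_frame();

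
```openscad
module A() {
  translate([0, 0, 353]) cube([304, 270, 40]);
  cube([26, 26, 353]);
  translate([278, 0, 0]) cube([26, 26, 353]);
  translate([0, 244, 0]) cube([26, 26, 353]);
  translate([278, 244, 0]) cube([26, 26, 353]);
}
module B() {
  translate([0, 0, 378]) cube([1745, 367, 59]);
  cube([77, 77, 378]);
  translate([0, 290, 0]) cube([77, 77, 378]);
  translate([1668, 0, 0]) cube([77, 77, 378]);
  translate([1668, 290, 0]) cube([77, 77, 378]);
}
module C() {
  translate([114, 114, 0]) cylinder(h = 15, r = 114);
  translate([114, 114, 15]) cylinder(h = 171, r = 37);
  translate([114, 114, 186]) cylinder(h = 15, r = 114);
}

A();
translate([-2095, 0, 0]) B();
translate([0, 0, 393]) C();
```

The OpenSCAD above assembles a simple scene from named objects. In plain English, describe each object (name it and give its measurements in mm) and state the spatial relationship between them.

A is a four-legged stool. The seat is a 304×270×40 mm slab whose top surface is at z = 393 mm; four square legs, each 26×26 mm in cross-section, run from the floor (z = 0) to the underside of the seat, each flush with a corner of the seat.

B is a bench: a 1745×367 mm seat slab, 59 mm thick, top at z = 437 mm, on four 77×77 mm square legs flush with the seat corners and standing on z = 0.

C is a spool: two coaxial disc flanges of radius 114 mm and thickness 15 mm, joined by a core cylinder of radius 37 mm and height 171 mm. The lower flange rests on z = 0 and the three cylinders share a vertical axis.

The bench is on the floor beside the stool on its −x side. The spool is on top of the stool.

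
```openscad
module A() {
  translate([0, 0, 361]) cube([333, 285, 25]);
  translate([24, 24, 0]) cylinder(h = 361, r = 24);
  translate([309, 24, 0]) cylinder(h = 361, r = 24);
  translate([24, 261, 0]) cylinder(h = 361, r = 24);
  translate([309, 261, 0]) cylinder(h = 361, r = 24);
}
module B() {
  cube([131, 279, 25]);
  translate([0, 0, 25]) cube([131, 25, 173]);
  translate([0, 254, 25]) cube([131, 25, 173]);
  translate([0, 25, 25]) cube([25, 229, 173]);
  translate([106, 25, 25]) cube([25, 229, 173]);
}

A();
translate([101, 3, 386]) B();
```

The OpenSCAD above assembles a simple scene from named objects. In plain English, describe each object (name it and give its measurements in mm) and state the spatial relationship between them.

A is a four-legged stool. The seat is 333×285 mm, 25 mm thick, top at z = 386 mm. It stands on four round legs, each 48 mm in diameter, from z = 0 to the seat underside, each leg's axis is inset half a diameter from the nearest pair of seat edges (so the leg's bounding box is flush with the corner).

B is an open-topped rectangular box: outside dimensions 131×279×198 mm, with a uniform wall and base thickness of 25 mm. The base is a full 131×279 slab on the floor; four walls sit on top of the base. The front and back walls (the −y and +y sides) span the full width; the two side walls fit between them.

The open box is on top of the stool, centred.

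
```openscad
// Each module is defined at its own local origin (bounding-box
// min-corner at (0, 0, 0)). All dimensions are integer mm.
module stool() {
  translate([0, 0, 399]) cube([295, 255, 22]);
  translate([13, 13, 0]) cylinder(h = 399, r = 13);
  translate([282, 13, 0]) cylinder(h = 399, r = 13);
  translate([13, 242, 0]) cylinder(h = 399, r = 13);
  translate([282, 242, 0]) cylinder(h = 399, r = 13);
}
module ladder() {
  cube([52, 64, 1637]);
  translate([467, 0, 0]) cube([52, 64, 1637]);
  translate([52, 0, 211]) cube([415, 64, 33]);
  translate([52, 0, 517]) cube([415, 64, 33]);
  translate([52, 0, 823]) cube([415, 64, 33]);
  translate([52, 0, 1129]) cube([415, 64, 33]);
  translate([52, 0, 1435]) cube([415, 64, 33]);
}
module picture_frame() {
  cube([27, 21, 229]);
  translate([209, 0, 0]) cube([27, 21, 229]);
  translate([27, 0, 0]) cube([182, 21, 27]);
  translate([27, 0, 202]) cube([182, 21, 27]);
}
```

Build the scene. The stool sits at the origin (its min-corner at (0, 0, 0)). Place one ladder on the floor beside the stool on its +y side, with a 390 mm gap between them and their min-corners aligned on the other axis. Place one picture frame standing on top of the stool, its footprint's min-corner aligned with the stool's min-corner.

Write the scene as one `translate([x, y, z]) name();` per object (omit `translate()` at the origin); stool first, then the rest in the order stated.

stool();
translate([0, 645, 0]) ladder();
translate([0, 0, 421]) picture_frame();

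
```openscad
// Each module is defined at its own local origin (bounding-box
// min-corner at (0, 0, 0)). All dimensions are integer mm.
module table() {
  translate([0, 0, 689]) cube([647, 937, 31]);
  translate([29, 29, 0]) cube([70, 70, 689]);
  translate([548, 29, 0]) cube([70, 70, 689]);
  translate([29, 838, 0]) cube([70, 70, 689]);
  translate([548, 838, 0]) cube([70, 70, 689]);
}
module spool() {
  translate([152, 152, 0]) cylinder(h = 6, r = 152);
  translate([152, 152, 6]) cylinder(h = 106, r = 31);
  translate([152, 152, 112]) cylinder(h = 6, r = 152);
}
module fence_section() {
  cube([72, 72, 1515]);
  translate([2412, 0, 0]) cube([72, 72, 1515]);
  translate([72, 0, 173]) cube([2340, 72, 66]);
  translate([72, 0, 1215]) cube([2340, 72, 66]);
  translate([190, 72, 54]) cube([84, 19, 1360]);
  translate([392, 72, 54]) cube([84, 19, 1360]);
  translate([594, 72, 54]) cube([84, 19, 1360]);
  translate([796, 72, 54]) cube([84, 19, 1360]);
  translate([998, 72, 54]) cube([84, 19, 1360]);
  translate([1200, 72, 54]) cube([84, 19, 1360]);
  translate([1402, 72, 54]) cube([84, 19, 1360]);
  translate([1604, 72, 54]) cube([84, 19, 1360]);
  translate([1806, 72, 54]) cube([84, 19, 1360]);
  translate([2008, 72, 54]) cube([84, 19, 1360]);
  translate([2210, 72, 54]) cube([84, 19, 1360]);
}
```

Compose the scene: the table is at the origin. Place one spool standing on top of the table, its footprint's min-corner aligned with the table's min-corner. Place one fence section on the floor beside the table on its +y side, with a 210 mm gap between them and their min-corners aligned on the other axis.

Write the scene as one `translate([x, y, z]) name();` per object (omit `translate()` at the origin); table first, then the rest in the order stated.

table();
translate([0, 0, 720]) spool();
translate([0, 1147, 0]) fence_section();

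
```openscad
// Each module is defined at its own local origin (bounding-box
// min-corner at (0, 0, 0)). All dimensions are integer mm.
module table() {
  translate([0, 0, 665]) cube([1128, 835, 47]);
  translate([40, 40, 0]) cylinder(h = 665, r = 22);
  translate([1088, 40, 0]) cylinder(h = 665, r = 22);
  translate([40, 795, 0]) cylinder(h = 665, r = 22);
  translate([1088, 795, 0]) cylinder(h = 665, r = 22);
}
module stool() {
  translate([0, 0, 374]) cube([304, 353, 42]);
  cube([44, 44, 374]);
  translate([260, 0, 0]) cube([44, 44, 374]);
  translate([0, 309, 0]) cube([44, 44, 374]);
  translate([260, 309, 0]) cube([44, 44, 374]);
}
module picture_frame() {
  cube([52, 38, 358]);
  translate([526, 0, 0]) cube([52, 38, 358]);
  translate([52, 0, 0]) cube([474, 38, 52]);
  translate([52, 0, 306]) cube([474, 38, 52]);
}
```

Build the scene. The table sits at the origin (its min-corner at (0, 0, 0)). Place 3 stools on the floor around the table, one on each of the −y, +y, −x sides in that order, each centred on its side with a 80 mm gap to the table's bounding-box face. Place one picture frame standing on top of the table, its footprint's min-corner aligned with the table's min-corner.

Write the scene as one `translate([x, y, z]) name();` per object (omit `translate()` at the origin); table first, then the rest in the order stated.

table();
translate([412, -433, 0]) stool();
translate([412, 915, 0]) stool();
translate([-384, 241, 0]) stool();
translate([0, 0, 712]) picture_frame();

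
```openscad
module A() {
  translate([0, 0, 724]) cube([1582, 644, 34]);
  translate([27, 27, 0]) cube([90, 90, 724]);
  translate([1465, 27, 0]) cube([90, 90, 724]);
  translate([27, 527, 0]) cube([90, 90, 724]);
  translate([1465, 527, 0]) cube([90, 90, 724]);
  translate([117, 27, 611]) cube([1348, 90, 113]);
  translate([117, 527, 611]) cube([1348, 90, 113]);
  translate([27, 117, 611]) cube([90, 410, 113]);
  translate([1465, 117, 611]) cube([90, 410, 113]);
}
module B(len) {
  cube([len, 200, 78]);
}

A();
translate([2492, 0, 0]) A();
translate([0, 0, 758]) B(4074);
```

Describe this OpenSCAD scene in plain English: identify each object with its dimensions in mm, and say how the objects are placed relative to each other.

A is a table with a 1582×644 mm rectangular top, 34 mm thick, top surface at z = 758 mm, supported by four 90×90 mm square legs, each inset 27 mm from the nearest pair of top edges, running from the floor. Four apron rails, 90 mm thick and 113 mm tall, run between adjacent legs with their top edges flush with the underside of the top and their outer faces flush with the legs' outer faces.

B is a rectangular beam 4074 mm long (x), 200 mm deep (y), 78 mm thick (z).

The beam spans the tops of two tables placed 910 mm apart, resting at z = 758 mm.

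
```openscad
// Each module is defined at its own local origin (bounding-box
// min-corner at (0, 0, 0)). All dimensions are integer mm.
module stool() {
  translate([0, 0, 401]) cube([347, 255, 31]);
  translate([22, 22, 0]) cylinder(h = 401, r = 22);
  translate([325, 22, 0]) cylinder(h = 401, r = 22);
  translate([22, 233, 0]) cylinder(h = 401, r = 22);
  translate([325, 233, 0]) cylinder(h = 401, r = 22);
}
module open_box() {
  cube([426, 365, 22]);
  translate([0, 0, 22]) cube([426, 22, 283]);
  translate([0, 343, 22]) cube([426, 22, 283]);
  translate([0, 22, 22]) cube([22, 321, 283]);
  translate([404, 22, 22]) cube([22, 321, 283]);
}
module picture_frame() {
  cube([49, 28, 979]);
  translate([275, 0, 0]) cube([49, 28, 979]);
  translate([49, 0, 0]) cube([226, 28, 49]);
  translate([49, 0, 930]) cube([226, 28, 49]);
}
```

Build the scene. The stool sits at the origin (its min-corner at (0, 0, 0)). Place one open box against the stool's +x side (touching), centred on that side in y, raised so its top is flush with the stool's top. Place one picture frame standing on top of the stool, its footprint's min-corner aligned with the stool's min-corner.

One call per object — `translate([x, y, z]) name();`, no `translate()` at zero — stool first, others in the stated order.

stool();
translate([347, -55, 127]) open_box();
translate([0, 0, 432]) picture_frame();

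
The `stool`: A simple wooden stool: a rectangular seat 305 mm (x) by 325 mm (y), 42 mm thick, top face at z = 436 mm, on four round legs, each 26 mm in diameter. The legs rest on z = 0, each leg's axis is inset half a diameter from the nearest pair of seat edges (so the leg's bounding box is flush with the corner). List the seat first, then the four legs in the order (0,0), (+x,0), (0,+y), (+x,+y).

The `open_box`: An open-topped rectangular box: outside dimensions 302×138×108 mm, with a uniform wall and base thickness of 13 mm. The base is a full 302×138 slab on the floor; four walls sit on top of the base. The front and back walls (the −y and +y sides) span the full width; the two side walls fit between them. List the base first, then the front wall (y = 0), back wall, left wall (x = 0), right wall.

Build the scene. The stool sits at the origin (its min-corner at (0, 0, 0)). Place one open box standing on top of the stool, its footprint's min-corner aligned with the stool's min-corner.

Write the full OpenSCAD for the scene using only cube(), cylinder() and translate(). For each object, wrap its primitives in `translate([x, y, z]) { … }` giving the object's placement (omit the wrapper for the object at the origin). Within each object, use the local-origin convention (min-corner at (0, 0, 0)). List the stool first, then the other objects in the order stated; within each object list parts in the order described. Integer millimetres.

translate([0, 0, 394]) cube([305, 325, 42]);
translate([13, 13, 0]) cylinder(h = 394, r = 13);
translate([292, 13, 0]) cylinder(h = 394, r = 13);
translate([13, 312, 0]) cylinder(h = 394, r = 13);
translate([292, 312, 0]) cylinder(h = 394, r = 13);
translate([0, 0, 436]) {
  cube([302, 138, 13]);
  translate([0, 0, 13]) cube([302, 13, 95]);
  translate([0, 125, 13]) cube([302, 13, 95]);
  translate([0, 13, 13]) cube([13, 112, 95]);
  translate([289, 13, 13]) cube([13, 112, 95]);
}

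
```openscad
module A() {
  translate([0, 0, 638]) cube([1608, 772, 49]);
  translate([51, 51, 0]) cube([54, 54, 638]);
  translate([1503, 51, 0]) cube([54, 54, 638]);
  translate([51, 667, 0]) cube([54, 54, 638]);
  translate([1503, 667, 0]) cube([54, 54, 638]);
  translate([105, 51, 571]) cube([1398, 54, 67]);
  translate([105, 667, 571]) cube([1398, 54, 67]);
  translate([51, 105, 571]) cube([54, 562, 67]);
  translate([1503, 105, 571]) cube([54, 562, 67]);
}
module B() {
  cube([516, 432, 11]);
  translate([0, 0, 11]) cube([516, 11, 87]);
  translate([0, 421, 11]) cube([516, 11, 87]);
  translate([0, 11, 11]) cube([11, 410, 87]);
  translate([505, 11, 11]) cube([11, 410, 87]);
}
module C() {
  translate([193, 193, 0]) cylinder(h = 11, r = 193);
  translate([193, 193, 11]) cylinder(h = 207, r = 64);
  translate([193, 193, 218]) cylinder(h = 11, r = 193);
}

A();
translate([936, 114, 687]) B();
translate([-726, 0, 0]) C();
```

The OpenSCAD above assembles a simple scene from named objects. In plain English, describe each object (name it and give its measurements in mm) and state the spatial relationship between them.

A is a table with a 1608×772 mm rectangular top, 49 mm thick, top surface at z = 687 mm, supported by four 54×54 mm square legs, each inset 51 mm from the nearest pair of top edges, running from the floor. Four apron rails, 54 mm thick and 67 mm tall, run between adjacent legs with their top edges flush with the underside of the top and their outer faces flush with the legs' outer faces.

B is an open-topped rectangular box: outside dimensions 516×432×98 mm, with a uniform wall and base thickness of 11 mm. The base is a full 516×432 slab on the floor; four walls sit on top of the base. The front and back walls (the −y and +y sides) span the full width; the two side walls fit between them.

C is a spool: two coaxial disc flanges of radius 193 mm and thickness 11 mm, joined by a core cylinder of radius 64 mm and height 207 mm. The lower flange rests on z = 0 and the three cylinders share a vertical axis.

The open box is on top of the table. The spool is on the floor beside the table on its −x side.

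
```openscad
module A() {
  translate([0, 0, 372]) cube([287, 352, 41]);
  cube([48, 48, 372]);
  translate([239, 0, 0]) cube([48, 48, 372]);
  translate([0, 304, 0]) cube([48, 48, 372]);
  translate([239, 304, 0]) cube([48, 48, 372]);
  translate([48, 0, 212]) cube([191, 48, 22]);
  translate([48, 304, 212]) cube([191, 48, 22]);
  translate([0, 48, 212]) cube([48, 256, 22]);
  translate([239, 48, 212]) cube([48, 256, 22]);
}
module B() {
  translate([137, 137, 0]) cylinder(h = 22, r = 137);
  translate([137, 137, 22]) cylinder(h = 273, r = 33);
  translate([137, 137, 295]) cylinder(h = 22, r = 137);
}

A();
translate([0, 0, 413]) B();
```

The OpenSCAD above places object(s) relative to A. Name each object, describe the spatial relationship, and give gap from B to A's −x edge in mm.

A is a stool. B is a spool. The spool is on top of the stool. The gap from the spool to the stool's −x edge is 0 mm.

The spool's min-x is at 0; the stool's min-x is 0; gap = 0 mm.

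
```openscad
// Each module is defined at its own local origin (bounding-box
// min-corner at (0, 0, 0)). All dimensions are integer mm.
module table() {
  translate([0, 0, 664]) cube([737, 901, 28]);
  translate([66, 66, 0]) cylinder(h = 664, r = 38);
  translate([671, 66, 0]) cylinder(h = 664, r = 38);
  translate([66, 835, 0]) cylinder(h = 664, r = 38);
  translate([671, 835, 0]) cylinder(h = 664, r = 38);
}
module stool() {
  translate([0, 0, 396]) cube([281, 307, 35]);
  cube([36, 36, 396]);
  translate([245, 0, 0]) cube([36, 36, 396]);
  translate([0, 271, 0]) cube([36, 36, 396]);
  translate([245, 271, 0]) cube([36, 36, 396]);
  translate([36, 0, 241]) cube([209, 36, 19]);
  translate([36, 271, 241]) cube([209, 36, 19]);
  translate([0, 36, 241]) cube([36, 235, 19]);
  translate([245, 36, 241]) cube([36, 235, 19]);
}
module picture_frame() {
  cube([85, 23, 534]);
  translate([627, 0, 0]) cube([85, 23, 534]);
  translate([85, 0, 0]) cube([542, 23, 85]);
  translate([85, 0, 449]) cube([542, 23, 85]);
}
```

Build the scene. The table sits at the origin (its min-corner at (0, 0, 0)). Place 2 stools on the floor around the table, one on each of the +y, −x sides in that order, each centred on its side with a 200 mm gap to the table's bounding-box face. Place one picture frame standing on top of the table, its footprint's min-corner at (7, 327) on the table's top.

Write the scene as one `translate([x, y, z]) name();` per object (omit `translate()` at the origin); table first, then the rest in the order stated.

table();
translate([228, 1101, 0]) stool();
translate([-481, 297, 0]) stool();
translate([7, 327, 692]) picture_frame();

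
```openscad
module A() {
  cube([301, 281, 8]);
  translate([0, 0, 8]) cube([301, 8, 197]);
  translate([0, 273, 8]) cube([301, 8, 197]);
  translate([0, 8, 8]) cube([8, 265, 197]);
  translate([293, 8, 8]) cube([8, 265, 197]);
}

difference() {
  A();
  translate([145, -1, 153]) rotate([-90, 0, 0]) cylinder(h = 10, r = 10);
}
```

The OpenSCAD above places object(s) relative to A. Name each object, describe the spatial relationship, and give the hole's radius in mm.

A is an open box. The open box has a circular hole through its front wall. The hole's radius is 10 mm.

The subtracted cylinder has r = 10 mm.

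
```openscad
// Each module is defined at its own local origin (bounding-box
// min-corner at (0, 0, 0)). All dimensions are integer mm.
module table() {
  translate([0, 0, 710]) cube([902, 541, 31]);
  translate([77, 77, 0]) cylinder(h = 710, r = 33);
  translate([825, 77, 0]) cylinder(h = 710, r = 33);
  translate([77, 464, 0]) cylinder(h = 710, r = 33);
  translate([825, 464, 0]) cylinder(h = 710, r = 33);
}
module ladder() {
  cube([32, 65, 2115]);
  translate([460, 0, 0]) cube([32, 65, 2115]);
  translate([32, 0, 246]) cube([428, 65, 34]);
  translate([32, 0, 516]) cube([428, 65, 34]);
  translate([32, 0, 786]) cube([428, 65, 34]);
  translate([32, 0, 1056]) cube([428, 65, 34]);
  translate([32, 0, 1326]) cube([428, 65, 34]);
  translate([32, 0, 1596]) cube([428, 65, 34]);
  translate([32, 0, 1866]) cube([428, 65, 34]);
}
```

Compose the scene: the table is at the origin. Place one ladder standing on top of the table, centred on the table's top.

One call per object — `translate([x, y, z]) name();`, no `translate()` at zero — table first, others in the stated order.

table();
translate([205, 238, 741]) ladder();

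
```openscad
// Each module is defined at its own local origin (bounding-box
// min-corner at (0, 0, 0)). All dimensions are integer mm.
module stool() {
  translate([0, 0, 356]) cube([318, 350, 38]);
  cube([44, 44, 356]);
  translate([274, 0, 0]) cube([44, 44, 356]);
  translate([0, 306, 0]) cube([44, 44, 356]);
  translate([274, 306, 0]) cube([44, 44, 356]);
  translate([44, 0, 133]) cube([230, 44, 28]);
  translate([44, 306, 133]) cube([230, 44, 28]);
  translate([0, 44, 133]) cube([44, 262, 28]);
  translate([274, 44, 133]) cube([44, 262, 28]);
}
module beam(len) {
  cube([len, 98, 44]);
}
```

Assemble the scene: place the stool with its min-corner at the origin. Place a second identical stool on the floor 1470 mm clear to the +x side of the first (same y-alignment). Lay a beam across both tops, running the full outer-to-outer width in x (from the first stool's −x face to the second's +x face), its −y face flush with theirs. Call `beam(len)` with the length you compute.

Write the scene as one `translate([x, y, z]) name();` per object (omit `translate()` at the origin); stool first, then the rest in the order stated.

stool();
translate([1788, 0, 0]) stool();
translate([0, 0, 394]) beam(2106);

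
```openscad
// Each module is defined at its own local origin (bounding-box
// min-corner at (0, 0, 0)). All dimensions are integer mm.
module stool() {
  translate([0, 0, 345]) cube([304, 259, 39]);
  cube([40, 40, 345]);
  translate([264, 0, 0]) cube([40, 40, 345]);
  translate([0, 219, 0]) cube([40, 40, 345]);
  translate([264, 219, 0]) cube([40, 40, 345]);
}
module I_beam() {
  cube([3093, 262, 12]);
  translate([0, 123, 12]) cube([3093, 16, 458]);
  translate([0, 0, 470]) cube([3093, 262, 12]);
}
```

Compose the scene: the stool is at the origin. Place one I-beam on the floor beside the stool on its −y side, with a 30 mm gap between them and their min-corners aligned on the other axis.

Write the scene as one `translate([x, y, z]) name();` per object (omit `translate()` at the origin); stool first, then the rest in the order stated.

stool();
translate([0, -292, 0]) I_beam();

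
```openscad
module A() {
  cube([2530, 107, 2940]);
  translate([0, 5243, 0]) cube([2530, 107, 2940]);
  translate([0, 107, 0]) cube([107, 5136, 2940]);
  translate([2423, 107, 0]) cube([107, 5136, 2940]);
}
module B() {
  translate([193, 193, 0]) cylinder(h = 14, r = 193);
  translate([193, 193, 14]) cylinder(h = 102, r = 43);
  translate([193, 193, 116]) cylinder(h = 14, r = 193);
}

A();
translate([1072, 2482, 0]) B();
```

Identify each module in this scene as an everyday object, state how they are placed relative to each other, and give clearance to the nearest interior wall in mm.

Clearances: x = 965, y = 2375; minimum 965 mm.

A is a house frame. B is a spool. The spool sits inside the house frame, centred. The clearance to the nearest interior wall is 965 mm.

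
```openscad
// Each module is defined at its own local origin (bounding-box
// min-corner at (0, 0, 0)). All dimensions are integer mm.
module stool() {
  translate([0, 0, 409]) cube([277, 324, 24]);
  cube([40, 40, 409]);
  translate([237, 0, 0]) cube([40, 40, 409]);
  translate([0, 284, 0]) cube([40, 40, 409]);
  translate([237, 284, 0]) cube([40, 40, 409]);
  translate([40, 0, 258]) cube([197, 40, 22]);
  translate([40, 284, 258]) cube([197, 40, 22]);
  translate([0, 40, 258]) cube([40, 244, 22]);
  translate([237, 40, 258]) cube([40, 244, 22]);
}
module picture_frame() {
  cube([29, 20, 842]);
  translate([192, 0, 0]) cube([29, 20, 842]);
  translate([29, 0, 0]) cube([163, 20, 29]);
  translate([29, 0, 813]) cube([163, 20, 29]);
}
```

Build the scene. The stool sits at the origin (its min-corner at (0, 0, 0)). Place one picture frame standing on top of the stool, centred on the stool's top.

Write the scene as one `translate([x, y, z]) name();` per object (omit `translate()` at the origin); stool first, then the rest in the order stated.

stool();
translate([28, 152, 433]) picture_frame();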